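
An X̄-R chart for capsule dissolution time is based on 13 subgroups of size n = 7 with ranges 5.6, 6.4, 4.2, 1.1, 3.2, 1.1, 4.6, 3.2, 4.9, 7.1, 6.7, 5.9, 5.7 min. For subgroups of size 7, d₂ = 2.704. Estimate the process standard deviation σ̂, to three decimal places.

R̄ = (5.6 + 6.4 + 4.2 + 1.1 + 3.2 + 1.1 + 4.6 + 3.2 + 4.9 + 7.1 + 6.7 + 5.9 + 5.7) / 13 = 4.5923
σ̂ = R̄ / d₂ = 4.5923 / 2.704 = 1.6983

1.698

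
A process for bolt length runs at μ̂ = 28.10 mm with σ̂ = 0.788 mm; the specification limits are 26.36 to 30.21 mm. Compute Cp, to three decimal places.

0.814

Cp = (USL − LSL) / (6σ̂) = (30.21 − 26.36) / (6 × 0.788) = 3.8500 / 4.7280 = 0.8143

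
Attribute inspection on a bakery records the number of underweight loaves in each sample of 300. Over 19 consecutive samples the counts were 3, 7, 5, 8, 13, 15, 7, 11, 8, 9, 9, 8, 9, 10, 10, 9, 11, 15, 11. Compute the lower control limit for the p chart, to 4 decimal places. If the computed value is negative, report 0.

p̄ = Σdᵢ / (k·n) = 178 / (19 × 300) = 0.03123
LCL = p̄ − 3·√(p̄(1−p̄)/n) = 0.03123 − 3 × 0.01004 = 0.00110

0.0011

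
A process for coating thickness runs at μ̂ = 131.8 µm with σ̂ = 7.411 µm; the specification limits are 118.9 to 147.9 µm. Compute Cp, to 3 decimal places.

Cp = (USL − LSL) / (6σ̂) = (147.9 − 118.9) / (6 × 7.411) = 29.0000 / 44.4660 = 0.6522

0.652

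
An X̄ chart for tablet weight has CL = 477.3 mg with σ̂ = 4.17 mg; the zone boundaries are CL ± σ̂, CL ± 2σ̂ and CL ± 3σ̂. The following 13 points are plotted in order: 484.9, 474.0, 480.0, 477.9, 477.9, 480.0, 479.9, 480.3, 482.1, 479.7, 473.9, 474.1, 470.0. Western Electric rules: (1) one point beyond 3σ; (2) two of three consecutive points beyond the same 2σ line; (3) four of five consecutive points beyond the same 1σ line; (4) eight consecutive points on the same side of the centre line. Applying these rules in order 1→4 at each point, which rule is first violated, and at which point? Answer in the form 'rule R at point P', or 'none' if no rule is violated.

Zone of each point (C = within 1σ̂, B = 1σ̂–2σ̂, A = 2σ̂–3σ̂, * = beyond 3σ̂; sign = side of CL): 1:+B, 2:-C, 3:+C, 4:+C, 5:+C, 6:+C, 7:+C, 8:+C, 9:+B, 10:+C, 11:-C, 12:-C, 13:-B
Rule 4 (eight consecutive points on the same side of the centre line) is satisfied at point 10.

rule 4 at point 10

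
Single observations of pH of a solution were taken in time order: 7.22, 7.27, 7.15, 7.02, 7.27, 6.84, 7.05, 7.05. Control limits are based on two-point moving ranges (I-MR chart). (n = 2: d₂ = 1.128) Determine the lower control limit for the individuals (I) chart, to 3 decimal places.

6.657

X̄ = (7.22 + 7.27 + 7.15 + 7.02 + 7.27 + 6.84 + 7.05 + 7.05) / 8 = 7.1087
Moving ranges: 0.05, 0.12, 0.13, 0.25, 0.43, 0.21, 0.00; M̄R̄ = 1.1900 / 7 = 0.1700
LCL = X̄ − 3·M̄R̄/d₂ = 7.1087 − 3 × 0.1700 / 1.128 = 6.6566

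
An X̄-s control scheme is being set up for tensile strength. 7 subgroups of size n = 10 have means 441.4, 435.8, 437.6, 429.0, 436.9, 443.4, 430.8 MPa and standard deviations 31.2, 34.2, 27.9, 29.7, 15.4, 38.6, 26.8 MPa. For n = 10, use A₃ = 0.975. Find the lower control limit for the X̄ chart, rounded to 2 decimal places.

408.03

X̄̄ = (441.4 + 435.8 + 437.6 + 429.0 + 436.9 + 443.4 + 430.8) / 7 = 436.4143
s̄ = (31.2 + 34.2 + 27.9 + 29.7 + 15.4 + 38.6 + 26.8) / 7 = 29.1143
LCL = X̄̄ − A₃·s̄ = 436.4143 − 0.975 × 29.1143 = 408.0279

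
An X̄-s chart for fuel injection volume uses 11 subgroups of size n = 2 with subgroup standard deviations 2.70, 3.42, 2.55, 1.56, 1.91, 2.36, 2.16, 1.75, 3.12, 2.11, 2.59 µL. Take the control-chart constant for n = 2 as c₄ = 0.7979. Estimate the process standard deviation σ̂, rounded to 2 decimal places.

2.99

s̄ = (2.70 + 3.42 + 2.55 + 1.56 + 1.91 + 2.36 + 2.16 + 1.75 + 3.12 + 2.11 + 2.59) / 11 = 2.3845
σ̂ = s̄ / c₄ = 2.3845 / 0.7979 = 2.9885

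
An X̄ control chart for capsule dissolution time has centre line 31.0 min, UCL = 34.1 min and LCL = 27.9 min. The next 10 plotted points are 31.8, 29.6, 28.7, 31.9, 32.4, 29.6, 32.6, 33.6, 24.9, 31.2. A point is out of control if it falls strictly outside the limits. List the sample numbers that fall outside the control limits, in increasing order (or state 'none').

Compare each point to [27.9, 34.1]: sample 9 = 24.9 < LCL.

9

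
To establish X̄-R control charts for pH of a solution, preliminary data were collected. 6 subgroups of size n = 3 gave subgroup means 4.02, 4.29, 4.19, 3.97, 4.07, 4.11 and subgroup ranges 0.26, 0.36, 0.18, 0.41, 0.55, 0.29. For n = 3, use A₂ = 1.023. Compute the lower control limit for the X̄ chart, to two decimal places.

3.76

X̄̄ = (4.02 + 4.29 + 4.19 + 3.97 + 4.07 + 4.11) / 6 = 24.6500 / 6 = 4.1083
R̄ = (0.26 + 0.36 + 0.18 + 0.41 + 0.55 + 0.29) / 6 = 2.0500 / 6 = 0.3417
LCL = X̄̄ − A₂·R̄ = 4.1083 − 1.023 × 0.3417 = 3.7588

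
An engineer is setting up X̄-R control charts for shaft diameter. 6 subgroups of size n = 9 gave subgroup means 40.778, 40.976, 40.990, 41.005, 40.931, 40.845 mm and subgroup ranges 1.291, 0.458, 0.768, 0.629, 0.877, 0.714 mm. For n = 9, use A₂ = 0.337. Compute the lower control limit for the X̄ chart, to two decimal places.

40.65

X̄̄ = (40.778 + 40.976 + 40.990 + 41.005 + 40.931 + 40.845) / 6 = 245.5250 / 6 = 40.9208
R̄ = (1.291 + 0.458 + 0.768 + 0.629 + 0.877 + 0.714) / 6 = 4.7370 / 6 = 0.7895
LCL = X̄̄ − A₂·R̄ = 40.9208 − 0.337 × 0.7895 = 40.6548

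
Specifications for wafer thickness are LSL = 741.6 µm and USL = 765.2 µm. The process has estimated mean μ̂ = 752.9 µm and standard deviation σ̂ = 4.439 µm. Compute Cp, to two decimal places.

Cp = (USL − LSL) / (6σ̂) = (765.2 − 741.6) / (6 × 4.439) = 23.6000 / 26.6340 = 0.8861

0.89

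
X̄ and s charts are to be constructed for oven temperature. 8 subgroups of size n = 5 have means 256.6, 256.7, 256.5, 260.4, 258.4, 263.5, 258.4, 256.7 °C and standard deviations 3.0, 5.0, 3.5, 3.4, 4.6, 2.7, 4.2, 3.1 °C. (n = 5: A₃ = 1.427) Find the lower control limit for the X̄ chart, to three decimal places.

X̄̄ = (256.6 + 256.7 + 256.5 + 260.4 + 258.4 + 263.5 + 258.4 + 256.7) / 8 = 258.4000
s̄ = (3.0 + 5.0 + 3.5 + 3.4 + 4.6 + 2.7 + 4.2 + 3.1) / 8 = 3.6875
LCL = X̄̄ − A₃·s̄ = 258.4000 − 1.427 × 3.6875 = 253.1379

253.138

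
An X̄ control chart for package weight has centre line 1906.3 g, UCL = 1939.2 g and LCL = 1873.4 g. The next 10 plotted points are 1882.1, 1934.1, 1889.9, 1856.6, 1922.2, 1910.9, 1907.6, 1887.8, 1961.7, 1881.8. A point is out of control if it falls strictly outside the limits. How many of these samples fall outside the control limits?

2

Compare each point to [1873.4, 1939.2]: sample 4 = 1856.6 < LCL; sample 9 = 1961.7 > UCL.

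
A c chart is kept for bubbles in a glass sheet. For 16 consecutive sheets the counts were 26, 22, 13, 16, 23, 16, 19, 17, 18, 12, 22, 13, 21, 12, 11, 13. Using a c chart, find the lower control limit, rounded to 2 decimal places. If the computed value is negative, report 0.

c̄ = (26 + 22 + 13 + 16 + 23 + 16 + 19 + 17 + 18 + 12 + 22 + 13 + 21 + 12 + 11 + 13) / 16 = 274 / 16 = 17.1250
LCL = c̄ − 3√c̄ = 17.1250 − 3 × 4.1382 = 4.7103

4.71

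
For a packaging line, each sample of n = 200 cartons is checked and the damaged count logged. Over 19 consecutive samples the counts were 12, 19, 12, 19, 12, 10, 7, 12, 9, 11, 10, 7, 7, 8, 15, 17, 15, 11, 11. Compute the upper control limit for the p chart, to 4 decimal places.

p̄ = Σdᵢ / (k·n) = 224 / (19 × 200) = 0.05895
UCL = p̄ + 3·√(p̄(1−p̄)/n) = 0.05895 + 3 × √(0.05895×0.94105/200) = 0.05895 + 3 × 0.01665 = 0.10891

0.1089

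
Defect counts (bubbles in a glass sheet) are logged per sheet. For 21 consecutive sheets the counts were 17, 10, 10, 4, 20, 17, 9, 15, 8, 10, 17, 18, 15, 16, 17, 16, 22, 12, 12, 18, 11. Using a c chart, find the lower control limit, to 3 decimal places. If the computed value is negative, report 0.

2.775

c̄ = (17 + 10 + 10 + 4 + 20 + 17 + 9 + 15 + 8 + 10 + 17 + 18 + 15 + 16 + 17 + 16 + 22 + 12 + 12 + 18 + 11) / 21 = 294 / 21 = 14.0000
LCL = c̄ − 3√c̄ = 14.0000 − 3 × 3.7417 = 2.7750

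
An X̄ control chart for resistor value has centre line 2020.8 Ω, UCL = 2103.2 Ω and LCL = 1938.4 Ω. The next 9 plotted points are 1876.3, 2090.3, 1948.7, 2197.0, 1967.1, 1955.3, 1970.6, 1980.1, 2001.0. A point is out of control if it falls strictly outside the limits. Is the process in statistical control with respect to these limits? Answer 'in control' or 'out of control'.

Compare each point to [1938.4, 2103.2]: sample 1 = 1876.3 < LCL; sample 4 = 2197.0 > UCL.

out of control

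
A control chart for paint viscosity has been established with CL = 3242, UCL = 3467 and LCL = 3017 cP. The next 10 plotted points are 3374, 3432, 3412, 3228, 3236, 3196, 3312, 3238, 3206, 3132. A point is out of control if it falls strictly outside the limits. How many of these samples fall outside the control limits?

0

All 10 points lie within [3017, 3467].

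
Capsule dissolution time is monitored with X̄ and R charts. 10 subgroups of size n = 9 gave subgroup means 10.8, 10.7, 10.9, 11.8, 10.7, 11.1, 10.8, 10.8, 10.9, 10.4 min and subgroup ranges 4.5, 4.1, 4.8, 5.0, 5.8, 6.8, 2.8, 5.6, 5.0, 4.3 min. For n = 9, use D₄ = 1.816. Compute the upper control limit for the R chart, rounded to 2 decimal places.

R̄ = (4.5 + 4.1 + 4.8 + 5.0 + 5.8 + 6.8 + 2.8 + 5.6 + 5.0 + 4.3) / 10 = 48.7000 / 10 = 4.8700
UCL_R = D₄·R̄ = 1.816 × 4.8700 = 8.8439

8.84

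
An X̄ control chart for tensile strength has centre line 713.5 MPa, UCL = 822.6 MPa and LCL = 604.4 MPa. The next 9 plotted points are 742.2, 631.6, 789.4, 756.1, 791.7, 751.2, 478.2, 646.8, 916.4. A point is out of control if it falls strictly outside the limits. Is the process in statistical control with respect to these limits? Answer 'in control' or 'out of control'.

Compare each point to [604.4, 822.6]: sample 7 = 478.2 < LCL; sample 9 = 916.4 > UCL.

out of control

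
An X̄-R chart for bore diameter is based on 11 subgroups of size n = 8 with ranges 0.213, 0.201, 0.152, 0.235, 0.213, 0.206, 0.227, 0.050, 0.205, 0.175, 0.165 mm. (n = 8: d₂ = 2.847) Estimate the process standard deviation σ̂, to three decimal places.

0.065

R̄ = (0.213 + 0.201 + 0.152 + 0.235 + 0.213 + 0.206 + 0.227 + 0.050 + 0.205 + 0.175 + 0.165) / 11 = 0.1856
σ̂ = R̄ / d₂ = 0.1856 / 2.847 = 0.0652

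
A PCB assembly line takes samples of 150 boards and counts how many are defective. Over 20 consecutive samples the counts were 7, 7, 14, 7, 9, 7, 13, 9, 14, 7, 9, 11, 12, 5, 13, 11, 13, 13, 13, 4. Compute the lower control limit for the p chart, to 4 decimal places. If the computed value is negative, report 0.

0.0052

p̄ = Σdᵢ / (k·n) = 198 / (20 × 150) = 0.06600
LCL = p̄ − 3·√(p̄(1−p̄)/n) = 0.06600 − 3 × 0.02027 = 0.00518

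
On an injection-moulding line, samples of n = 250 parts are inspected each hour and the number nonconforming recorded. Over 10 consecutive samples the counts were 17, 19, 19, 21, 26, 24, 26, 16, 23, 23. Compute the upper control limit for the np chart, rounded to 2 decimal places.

p̄ = Σdᵢ / (k·n) = 214 / (10 × 250) = 0.08560
UCL = np̄ + 3·√(np̄(1−p̄)) = 21.4000 + 3 × √(21.4000×0.91440) = 21.4000 + 3 × 4.4236 = 34.6708

34.67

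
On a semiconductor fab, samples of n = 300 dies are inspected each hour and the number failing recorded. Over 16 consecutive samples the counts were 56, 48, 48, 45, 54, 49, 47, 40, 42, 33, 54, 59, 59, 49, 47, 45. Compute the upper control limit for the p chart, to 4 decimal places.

p̄ = Σdᵢ / (k·n) = 775 / (16 × 300) = 0.16146
UCL = p̄ + 3·√(p̄(1−p̄)/n) = 0.16146 + 3 × √(0.16146×0.83854/300) = 0.16146 + 3 × 0.02124 = 0.22519

0.2252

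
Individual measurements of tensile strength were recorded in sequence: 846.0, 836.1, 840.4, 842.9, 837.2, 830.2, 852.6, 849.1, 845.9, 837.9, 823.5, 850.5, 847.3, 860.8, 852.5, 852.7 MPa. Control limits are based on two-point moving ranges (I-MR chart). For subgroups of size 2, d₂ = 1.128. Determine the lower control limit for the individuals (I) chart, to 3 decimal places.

X̄ = (846.0 + 836.1 + 840.4 + 842.9 + 837.2 + 830.2 + 852.6 + 849.1 + 845.9 + 837.9 + 823.5 + 850.5 + 847.3 + 860.8 + 852.5 + 852.7) / 16 = 844.1000
Moving ranges: 9.9, 4.3, 2.5, 5.7, 7.0, 22.4, 3.5, 3.2, 8.0, 14.4, 27.0, 3.2, 13.5, 8.3, 0.2; M̄R̄ = 133.1000 / 15 = 8.8733
LCL = X̄ − 3·M̄R̄/d₂ = 844.1000 − 3 × 8.8733 / 1.128 = 820.5007

820.501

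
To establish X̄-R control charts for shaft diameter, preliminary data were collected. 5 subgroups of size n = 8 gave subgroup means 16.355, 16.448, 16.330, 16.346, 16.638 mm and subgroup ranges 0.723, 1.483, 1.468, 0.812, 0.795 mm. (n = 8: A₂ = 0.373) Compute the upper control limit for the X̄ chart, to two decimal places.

X̄̄ = (16.355 + 16.448 + 16.330 + 16.346 + 16.638) / 5 = 82.1170 / 5 = 16.4234
R̄ = (0.723 + 1.483 + 1.468 + 0.812 + 0.795) / 5 = 5.2810 / 5 = 1.0562
UCL = X̄̄ + A₂·R̄ = 16.4234 + 0.373 × 1.0562 = 16.8174

16.82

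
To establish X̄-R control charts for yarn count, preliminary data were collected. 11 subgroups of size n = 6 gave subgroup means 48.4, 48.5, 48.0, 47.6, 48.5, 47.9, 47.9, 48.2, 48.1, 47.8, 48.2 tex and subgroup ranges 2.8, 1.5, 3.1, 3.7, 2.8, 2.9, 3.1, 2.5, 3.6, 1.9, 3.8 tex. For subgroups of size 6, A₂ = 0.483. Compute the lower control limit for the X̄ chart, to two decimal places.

46.71

X̄̄ = (48.4 + 48.5 + 48.0 + 47.6 + 48.5 + 47.9 + 47.9 + 48.2 + 48.1 + 47.8 + 48.2) / 11 = 529.1000 / 11 = 48.1000
R̄ = (2.8 + 1.5 + 3.1 + 3.7 + 2.8 + 2.9 + 3.1 + 2.5 + 3.6 + 1.9 + 3.8) / 11 = 31.7000 / 11 = 2.8818
LCL = X̄̄ − A₂·R̄ = 48.1000 − 0.483 × 2.8818 = 46.7081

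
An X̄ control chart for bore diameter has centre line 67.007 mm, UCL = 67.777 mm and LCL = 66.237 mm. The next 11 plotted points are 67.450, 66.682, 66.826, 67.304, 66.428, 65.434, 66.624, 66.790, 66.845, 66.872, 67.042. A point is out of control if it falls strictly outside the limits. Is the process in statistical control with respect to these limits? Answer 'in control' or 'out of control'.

out of control

Compare each point to [66.237, 67.777]: sample 6 = 65.434 < LCL.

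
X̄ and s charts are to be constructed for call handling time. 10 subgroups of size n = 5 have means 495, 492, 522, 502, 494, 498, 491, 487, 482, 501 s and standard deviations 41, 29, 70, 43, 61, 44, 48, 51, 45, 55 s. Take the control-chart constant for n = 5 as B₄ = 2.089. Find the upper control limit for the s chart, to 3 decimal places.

s̄ = (41 + 29 + 70 + 43 + 61 + 44 + 48 + 51 + 45 + 55) / 10 = 48.7000
UCL_s = B₄·s̄ = 2.089 × 48.7000 = 101.7343

101.734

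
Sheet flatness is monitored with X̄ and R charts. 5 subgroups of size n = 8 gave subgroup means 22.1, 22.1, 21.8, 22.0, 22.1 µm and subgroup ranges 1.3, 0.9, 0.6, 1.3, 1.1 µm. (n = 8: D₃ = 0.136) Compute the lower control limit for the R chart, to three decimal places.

R̄ = (1.3 + 0.9 + 0.6 + 1.3 + 1.1) / 5 = 5.2000 / 5 = 1.0400
LCL_R = D₃·R̄ = 0.136 × 1.0400 = 0.1414

0.141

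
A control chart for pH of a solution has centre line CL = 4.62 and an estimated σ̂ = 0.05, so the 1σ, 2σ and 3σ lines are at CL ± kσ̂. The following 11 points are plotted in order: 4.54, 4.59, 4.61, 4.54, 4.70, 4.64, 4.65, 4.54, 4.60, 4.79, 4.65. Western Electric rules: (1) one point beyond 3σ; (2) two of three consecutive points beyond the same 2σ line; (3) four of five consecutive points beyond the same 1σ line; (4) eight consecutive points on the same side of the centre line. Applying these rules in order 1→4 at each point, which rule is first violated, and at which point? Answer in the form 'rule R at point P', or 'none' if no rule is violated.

Zone of each point (C = within 1σ̂, B = 1σ̂–2σ̂, A = 2σ̂–3σ̂, * = beyond 3σ̂; sign = side of CL): 1:-B, 2:-C, 3:-C, 4:-B, 5:+B, 6:+C, 7:+C, 8:-B, 9:-C, 10:+*, 11:+C
Rule 1 (one point beyond the 3σ limits) is satisfied at point 10.

rule 1 at point 10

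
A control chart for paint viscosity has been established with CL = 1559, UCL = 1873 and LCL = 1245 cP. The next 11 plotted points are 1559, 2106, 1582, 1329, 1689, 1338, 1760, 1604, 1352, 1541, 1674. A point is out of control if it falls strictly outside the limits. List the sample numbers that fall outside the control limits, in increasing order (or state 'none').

2

Compare each point to [1245, 1873]: sample 2 = 2106 > UCL.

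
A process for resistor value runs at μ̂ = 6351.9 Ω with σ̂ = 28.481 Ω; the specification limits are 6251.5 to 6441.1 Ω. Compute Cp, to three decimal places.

1.110

Cp = (USL − LSL) / (6σ̂) = (6441.1 − 6251.5) / (6 × 28.481) = 189.6000 / 170.8860 = 1.1095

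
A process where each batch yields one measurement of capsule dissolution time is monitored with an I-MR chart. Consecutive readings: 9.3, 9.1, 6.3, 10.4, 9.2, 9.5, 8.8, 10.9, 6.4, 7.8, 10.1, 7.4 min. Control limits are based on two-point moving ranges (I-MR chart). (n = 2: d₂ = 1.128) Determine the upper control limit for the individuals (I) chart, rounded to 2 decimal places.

14.16

X̄ = (9.3 + 9.1 + 6.3 + 10.4 + 9.2 + 9.5 + 8.8 + 10.9 + 6.4 + 7.8 + 10.1 + 7.4) / 12 = 8.7667
Moving ranges: 0.2, 2.8, 4.1, 1.2, 0.3, 0.7, 2.1, 4.5, 1.4, 2.3, 2.7; M̄R̄ = 22.3000 / 11 = 2.0273
UCL = X̄ + 3·M̄R̄/d₂ = 8.7667 + 3 × 2.0273 / 1.128 = 14.1583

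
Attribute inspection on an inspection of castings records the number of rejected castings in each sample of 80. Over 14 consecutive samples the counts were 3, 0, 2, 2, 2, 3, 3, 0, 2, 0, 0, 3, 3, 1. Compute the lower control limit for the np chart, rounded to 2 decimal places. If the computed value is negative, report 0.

p̄ = Σdᵢ / (k·n) = 24 / (14 × 80) = 0.02143
LCL = np̄ − 3·√(np̄(1−p̄)) = 1.7143 − 3 × 1.2952 = -2.1713 → 0 (negative, so LCL = 0)

0.00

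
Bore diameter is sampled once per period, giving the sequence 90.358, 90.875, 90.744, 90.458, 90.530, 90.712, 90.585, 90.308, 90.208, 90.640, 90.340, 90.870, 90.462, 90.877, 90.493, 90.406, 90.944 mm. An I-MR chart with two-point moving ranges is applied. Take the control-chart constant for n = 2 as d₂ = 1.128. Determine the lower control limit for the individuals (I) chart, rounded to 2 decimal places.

X̄ = (90.358 + 90.875 + 90.744 + 90.458 + 90.530 + 90.712 + 90.585 + 90.308 + 90.208 + 90.640 + 90.340 + 90.870 + 90.462 + 90.877 + 90.493 + 90.406 + 90.944) / 17 = 90.5771
Moving ranges: 0.517, 0.131, 0.286, 0.072, 0.182, 0.127, 0.277, 0.100, 0.432, 0.300, 0.530, 0.408, 0.415, 0.384, 0.087, 0.538; M̄R̄ = 4.7860 / 16 = 0.2991
LCL = X̄ − 3·M̄R̄/d₂ = 90.5771 − 3 × 0.2991 / 1.128 = 89.7815

89.78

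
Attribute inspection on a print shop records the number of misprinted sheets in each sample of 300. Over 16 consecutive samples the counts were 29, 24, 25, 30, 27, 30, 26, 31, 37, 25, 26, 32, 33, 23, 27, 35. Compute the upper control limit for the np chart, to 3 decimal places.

p̄ = Σdᵢ / (k·n) = 460 / (16 × 300) = 0.09583
UCL = np̄ + 3·√(np̄(1−p̄)) = 28.7500 + 3 × √(28.7500×0.90417) = 28.7500 + 3 × 5.0985 = 44.0455

44.046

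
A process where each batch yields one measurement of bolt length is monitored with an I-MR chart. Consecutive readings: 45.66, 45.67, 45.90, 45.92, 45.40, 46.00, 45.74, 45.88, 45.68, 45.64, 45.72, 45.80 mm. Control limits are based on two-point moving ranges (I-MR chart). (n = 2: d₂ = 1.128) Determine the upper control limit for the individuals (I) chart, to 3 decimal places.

46.278

X̄ = (45.66 + 45.67 + 45.90 + 45.92 + 45.40 + 46.00 + 45.74 + 45.88 + 45.68 + 45.64 + 45.72 + 45.80) / 12 = 45.7508
Moving ranges: 0.01, 0.23, 0.02, 0.52, 0.60, 0.26, 0.14, 0.20, 0.04, 0.08, 0.08; M̄R̄ = 2.1800 / 11 = 0.1982
UCL = X̄ + 3·M̄R̄/d₂ = 45.7508 + 3 × 0.1982 / 1.128 = 46.2779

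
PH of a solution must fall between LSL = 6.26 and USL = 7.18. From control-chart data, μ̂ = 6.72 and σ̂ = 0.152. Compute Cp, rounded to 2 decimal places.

1.01

Cp = (USL − LSL) / (6σ̂) = (7.18 − 6.26) / (6 × 0.152) = 0.9200 / 0.9120 = 1.0088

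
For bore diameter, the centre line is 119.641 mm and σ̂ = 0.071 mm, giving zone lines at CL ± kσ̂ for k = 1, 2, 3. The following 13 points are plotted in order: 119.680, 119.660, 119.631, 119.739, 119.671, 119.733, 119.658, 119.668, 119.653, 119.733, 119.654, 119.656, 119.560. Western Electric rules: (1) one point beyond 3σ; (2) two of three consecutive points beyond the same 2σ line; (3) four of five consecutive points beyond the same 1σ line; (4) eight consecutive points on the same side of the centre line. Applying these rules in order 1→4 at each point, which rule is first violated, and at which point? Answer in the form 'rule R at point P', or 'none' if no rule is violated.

Zone of each point (C = within 1σ̂, B = 1σ̂–2σ̂, A = 2σ̂–3σ̂, * = beyond 3σ̂; sign = side of CL): 1:+C, 2:+C, 3:-C, 4:+B, 5:+C, 6:+B, 7:+C, 8:+C, 9:+C, 10:+B, 11:+C, 12:+C, 13:-B
Rule 4 (eight consecutive points on the same side of the centre line) is satisfied at point 11.

rule 4 at point 11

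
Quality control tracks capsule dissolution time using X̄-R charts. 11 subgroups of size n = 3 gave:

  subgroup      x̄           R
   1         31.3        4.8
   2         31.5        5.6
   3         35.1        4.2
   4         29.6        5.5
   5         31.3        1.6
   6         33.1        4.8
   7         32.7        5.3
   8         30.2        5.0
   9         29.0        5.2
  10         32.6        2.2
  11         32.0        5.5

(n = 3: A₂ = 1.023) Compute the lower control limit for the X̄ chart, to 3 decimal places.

27.051

X̄̄ = (31.3 + 31.5 + 35.1 + 29.6 + 31.3 + 33.1 + 32.7 + 30.2 + 29.0 + 32.6 + 32.0) / 11 = 348.4000 / 11 = 31.6727
R̄ = (4.8 + 5.6 + 4.2 + 5.5 + 1.6 + 4.8 + 5.3 + 5.0 + 5.2 + 2.2 + 5.5) / 11 = 49.7000 / 11 = 4.5182
LCL = X̄̄ − A₂·R̄ = 31.6727 − 1.023 × 4.5182 = 27.0506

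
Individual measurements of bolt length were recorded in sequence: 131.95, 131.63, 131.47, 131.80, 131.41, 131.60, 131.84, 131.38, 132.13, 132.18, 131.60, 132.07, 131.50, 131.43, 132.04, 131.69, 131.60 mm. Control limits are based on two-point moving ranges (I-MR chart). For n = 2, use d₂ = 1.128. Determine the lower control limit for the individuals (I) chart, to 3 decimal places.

130.789

X̄ = (131.95 + 131.63 + 131.47 + 131.80 + 131.41 + 131.60 + 131.84 + 131.38 + 132.13 + 132.18 + 131.60 + 132.07 + 131.50 + 131.43 + 132.04 + 131.69 + 131.60) / 17 = 131.7247
Moving ranges: 0.32, 0.16, 0.33, 0.39, 0.19, 0.24, 0.46, 0.75, 0.05, 0.58, 0.47, 0.57, 0.07, 0.61, 0.35, 0.09; M̄R̄ = 5.6300 / 16 = 0.3519
LCL = X̄ − 3·M̄R̄/d₂ = 131.7247 − 3 × 0.3519 / 1.128 = 130.7889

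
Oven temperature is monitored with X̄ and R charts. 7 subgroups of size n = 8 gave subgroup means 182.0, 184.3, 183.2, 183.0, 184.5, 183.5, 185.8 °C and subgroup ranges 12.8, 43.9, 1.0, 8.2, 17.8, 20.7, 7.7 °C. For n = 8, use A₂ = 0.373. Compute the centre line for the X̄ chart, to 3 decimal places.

X̄̄ = (182.0 + 184.3 + 183.2 + 183.0 + 184.5 + 183.5 + 185.8) / 7 = 1286.3000 / 7 = 183.7571
CL = X̄̄ = 183.7571

183.757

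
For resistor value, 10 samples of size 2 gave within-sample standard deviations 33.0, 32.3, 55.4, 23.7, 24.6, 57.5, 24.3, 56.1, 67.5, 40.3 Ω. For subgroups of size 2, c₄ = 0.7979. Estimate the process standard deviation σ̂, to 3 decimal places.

51.974

s̄ = (33.0 + 32.3 + 55.4 + 23.7 + 24.6 + 57.5 + 24.3 + 56.1 + 67.5 + 40.3) / 10 = 41.4700
σ̂ = s̄ / c₄ = 41.4700 / 0.7979 = 51.9739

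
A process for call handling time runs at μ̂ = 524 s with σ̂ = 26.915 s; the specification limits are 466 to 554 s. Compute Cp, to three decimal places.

Cp = (USL − LSL) / (6σ̂) = (554 − 466) / (6 × 26.915) = 88.0000 / 161.4900 = 0.5449

0.545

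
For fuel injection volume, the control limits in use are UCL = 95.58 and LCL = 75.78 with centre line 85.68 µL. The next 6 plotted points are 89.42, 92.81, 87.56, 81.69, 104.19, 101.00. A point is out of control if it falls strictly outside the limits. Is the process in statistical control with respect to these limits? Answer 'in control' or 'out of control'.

out of control

Compare each point to [75.78, 95.58]: sample 5 = 104.19 > UCL; sample 6 = 101.00 > UCL.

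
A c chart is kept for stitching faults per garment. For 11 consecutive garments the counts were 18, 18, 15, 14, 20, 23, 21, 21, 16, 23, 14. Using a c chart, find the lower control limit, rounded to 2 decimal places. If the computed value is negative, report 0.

5.57

c̄ = (18 + 18 + 15 + 14 + 20 + 23 + 21 + 21 + 16 + 23 + 14) / 11 = 203 / 11 = 18.4545
LCL = c̄ − 3√c̄ = 18.4545 − 3 × 4.2959 = 5.5669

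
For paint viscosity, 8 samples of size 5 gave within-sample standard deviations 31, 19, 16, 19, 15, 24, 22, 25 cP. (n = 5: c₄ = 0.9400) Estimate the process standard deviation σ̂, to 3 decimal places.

s̄ = (31 + 19 + 16 + 19 + 15 + 24 + 22 + 25) / 8 = 21.3750
σ̂ = s̄ / c₄ = 21.3750 / 0.9400 = 22.7394

22.739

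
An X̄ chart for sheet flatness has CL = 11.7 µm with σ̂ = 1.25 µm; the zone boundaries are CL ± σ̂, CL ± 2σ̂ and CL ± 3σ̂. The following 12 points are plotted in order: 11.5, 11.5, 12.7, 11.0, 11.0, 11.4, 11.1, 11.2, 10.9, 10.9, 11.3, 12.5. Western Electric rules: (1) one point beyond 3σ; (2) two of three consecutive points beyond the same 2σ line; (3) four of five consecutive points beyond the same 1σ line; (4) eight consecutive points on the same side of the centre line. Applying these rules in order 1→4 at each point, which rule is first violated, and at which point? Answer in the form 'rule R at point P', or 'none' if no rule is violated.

rule 4 at point 11

Zone of each point (C = within 1σ̂, B = 1σ̂–2σ̂, A = 2σ̂–3σ̂, * = beyond 3σ̂; sign = side of CL): 1:-C, 2:-C, 3:+C, 4:-C, 5:-C, 6:-C, 7:-C, 8:-C, 9:-C, 10:-C, 11:-C, 12:+C
Rule 4 (eight consecutive points on the same side of the centre line) is satisfied at point 11.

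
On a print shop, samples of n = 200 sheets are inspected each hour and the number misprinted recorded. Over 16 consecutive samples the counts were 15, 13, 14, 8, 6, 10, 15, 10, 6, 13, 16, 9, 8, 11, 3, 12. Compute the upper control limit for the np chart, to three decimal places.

20.052

p̄ = Σdᵢ / (k·n) = 169 / (16 × 200) = 0.05281
UCL = np̄ + 3·√(np̄(1−p̄)) = 10.5625 + 3 × √(10.5625×0.94719) = 10.5625 + 3 × 3.1630 = 20.0515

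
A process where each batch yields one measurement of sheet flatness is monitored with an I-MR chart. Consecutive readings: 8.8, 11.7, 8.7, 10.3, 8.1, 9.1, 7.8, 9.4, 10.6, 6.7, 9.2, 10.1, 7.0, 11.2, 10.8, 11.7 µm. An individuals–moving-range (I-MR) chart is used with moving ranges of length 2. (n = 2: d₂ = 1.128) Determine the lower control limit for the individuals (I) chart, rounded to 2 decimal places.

4.01

X̄ = (8.8 + 11.7 + 8.7 + 10.3 + 8.1 + 9.1 + 7.8 + 9.4 + 10.6 + 6.7 + 9.2 + 10.1 + 7.0 + 11.2 + 10.8 + 11.7) / 16 = 9.4500
Moving ranges: 2.9, 3.0, 1.6, 2.2, 1.0, 1.3, 1.6, 1.2, 3.9, 2.5, 0.9, 3.1, 4.2, 0.4, 0.9; M̄R̄ = 30.7000 / 15 = 2.0467
LCL = X̄ − 3·M̄R̄/d₂ = 9.4500 − 3 × 2.0467 / 1.128 = 4.0067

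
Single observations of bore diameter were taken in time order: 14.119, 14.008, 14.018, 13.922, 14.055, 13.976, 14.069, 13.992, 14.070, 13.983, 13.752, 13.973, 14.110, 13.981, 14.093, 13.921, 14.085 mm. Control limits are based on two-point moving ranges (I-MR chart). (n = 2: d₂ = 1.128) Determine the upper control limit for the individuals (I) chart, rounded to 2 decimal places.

X̄ = (14.119 + 14.008 + 14.018 + 13.922 + 14.055 + 13.976 + 14.069 + 13.992 + 14.070 + 13.983 + 13.752 + 13.973 + 14.110 + 13.981 + 14.093 + 13.921 + 14.085) / 17 = 14.0075
Moving ranges: 0.111, 0.010, 0.096, 0.133, 0.079, 0.093, 0.077, 0.078, 0.087, 0.231, 0.221, 0.137, 0.129, 0.112, 0.172, 0.164; M̄R̄ = 1.9300 / 16 = 0.1206
UCL = X̄ + 3·M̄R̄/d₂ = 14.0075 + 3 × 0.1206 / 1.128 = 14.3283

14.33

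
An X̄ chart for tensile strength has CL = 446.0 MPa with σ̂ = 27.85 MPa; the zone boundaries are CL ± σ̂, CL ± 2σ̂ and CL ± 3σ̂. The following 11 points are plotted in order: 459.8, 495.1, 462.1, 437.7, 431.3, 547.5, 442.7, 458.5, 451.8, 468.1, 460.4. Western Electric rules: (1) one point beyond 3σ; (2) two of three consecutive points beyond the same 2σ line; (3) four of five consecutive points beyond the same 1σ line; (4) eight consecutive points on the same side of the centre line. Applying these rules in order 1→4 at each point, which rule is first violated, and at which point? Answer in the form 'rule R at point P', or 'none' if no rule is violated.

rule 1 at point 6

Zone of each point (C = within 1σ̂, B = 1σ̂–2σ̂, A = 2σ̂–3σ̂, * = beyond 3σ̂; sign = side of CL): 1:+C, 2:+B, 3:+C, 4:-C, 5:-C, 6:+*, 7:-C, 8:+C, 9:+C, 10:+C, 11:+C
Rule 1 (one point beyond the 3σ limits) is satisfied at point 6.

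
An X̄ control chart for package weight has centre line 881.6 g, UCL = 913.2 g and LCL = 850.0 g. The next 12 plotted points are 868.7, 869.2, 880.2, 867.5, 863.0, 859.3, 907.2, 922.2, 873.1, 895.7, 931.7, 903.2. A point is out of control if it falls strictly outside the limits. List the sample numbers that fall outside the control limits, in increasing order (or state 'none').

Compare each point to [850.0, 913.2]: sample 8 = 922.2 > UCL; sample 11 = 931.7 > UCL.

8, 11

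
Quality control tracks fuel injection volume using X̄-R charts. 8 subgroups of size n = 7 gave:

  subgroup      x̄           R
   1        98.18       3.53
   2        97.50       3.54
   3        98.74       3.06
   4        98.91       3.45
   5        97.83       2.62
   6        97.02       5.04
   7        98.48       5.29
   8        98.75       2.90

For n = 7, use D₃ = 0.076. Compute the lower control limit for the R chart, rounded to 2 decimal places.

0.28

R̄ = (3.53 + 3.54 + 3.06 + 3.45 + 2.62 + 5.04 + 5.29 + 2.90) / 8 = 29.4300 / 8 = 3.6787
LCL_R = D₃·R̄ = 0.076 × 3.6787 = 0.2796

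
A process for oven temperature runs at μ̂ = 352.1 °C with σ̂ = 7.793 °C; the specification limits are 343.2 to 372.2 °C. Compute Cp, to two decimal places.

0.62

Cp = (USL − LSL) / (6σ̂) = (372.2 − 343.2) / (6 × 7.793) = 29.0000 / 46.7580 = 0.6202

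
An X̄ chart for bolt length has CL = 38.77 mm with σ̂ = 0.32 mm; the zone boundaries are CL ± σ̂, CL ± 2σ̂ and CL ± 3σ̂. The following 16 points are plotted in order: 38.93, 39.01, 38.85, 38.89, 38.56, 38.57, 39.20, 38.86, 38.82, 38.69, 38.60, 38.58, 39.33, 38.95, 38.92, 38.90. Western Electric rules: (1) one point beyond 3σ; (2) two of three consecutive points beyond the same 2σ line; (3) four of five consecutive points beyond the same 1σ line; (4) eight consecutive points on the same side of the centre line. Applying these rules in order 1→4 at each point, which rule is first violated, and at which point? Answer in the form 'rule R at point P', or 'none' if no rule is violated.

Zone of each point (C = within 1σ̂, B = 1σ̂–2σ̂, A = 2σ̂–3σ̂, * = beyond 3σ̂; sign = side of CL): 1:+C, 2:+C, 3:+C, 4:+C, 5:-C, 6:-C, 7:+B, 8:+C, 9:+C, 10:-C, 11:-C, 12:-C, 13:+B, 14:+C, 15:+C, 16:+C
No rule fires across all 16 points.

none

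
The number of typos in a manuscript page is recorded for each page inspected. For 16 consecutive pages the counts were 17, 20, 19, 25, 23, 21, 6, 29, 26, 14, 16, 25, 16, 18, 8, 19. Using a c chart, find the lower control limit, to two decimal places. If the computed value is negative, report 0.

c̄ = (17 + 20 + 19 + 25 + 23 + 21 + 6 + 29 + 26 + 14 + 16 + 25 + 16 + 18 + 8 + 19) / 16 = 302 / 16 = 18.8750
LCL = c̄ − 3√c̄ = 18.8750 − 3 × 4.3445 = 5.8414

5.84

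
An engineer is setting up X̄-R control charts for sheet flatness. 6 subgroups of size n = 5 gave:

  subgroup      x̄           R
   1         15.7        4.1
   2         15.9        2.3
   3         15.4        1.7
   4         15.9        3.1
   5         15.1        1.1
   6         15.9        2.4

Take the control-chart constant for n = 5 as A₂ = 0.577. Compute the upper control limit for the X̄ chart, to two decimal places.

17.06

X̄̄ = (15.7 + 15.9 + 15.4 + 15.9 + 15.1 + 15.9) / 6 = 93.9000 / 6 = 15.6500
R̄ = (4.1 + 2.3 + 1.7 + 3.1 + 1.1 + 2.4) / 6 = 14.7000 / 6 = 2.4500
UCL = X̄̄ + A₂·R̄ = 15.6500 + 0.577 × 2.4500 = 17.0636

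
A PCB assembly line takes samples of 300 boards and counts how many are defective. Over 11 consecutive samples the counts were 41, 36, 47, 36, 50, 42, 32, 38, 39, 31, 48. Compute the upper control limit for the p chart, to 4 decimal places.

0.1922

p̄ = Σdᵢ / (k·n) = 440 / (11 × 300) = 0.13333
UCL = p̄ + 3·√(p̄(1−p̄)/n) = 0.13333 + 3 × √(0.13333×0.86667/300) = 0.13333 + 3 × 0.01963 = 0.19221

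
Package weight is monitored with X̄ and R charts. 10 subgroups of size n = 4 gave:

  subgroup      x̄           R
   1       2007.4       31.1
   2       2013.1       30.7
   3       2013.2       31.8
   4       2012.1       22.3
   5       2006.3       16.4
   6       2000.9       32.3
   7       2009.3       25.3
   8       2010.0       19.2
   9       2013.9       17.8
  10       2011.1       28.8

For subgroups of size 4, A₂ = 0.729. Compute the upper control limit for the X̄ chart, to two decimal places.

2028.37

X̄̄ = (2007.4 + 2013.1 + 2013.2 + 2012.1 + 2006.3 + 2000.9 + 2009.3 + 2010.0 + 2013.9 + 2011.1) / 10 = 20097.3000 / 10 = 2009.7300
R̄ = (31.1 + 30.7 + 31.8 + 22.3 + 16.4 + 32.3 + 25.3 + 19.2 + 17.8 + 28.8) / 10 = 255.7000 / 10 = 25.5700
UCL = X̄̄ + A₂·R̄ = 2009.7300 + 0.729 × 25.5700 = 2028.3705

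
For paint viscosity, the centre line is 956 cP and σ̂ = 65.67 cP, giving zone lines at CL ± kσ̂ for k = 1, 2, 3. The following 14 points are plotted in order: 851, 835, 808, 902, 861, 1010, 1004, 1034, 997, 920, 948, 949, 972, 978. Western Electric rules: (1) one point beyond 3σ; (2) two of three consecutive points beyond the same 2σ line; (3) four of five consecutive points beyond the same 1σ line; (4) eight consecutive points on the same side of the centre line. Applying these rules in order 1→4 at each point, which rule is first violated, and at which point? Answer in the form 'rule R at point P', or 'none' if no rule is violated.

Zone of each point (C = within 1σ̂, B = 1σ̂–2σ̂, A = 2σ̂–3σ̂, * = beyond 3σ̂; sign = side of CL): 1:-B, 2:-B, 3:-A, 4:-C, 5:-B, 6:+C, 7:+C, 8:+B, 9:+C, 10:-C, 11:-C, 12:-C, 13:+C, 14:+C
Rule 3 (four of five consecutive points beyond the same 1σ limit) is satisfied at point 5.

rule 3 at point 5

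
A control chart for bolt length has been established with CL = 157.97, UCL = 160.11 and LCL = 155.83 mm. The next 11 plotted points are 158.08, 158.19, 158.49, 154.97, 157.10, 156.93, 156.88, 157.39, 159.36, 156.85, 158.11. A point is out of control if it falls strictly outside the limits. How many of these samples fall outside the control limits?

1

Compare each point to [155.83, 160.11]: sample 4 = 154.97 < LCL.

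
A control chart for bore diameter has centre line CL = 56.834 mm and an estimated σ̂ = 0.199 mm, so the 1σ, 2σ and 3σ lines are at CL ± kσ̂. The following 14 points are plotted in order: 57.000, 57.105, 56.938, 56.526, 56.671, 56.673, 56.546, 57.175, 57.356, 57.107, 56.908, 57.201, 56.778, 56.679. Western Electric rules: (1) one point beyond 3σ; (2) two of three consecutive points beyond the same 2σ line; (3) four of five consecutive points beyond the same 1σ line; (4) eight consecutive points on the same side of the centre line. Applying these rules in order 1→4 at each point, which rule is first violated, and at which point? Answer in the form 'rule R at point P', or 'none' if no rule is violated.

rule 3 at point 12

Zone of each point (C = within 1σ̂, B = 1σ̂–2σ̂, A = 2σ̂–3σ̂, * = beyond 3σ̂; sign = side of CL): 1:+C, 2:+B, 3:+C, 4:-B, 5:-C, 6:-C, 7:-B, 8:+B, 9:+A, 10:+B, 11:+C, 12:+B, 13:-C, 14:-C
Rule 3 (four of five consecutive points beyond the same 1σ limit) is satisfied at point 12.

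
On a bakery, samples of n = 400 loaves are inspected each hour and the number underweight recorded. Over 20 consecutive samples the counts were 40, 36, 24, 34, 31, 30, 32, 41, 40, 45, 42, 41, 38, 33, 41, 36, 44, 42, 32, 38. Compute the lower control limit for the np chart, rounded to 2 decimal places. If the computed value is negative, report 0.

p̄ = Σdᵢ / (k·n) = 740 / (20 × 400) = 0.09250
LCL = np̄ − 3·√(np̄(1−p̄)) = 37.0000 − 3 × 5.7946 = 19.6162

19.62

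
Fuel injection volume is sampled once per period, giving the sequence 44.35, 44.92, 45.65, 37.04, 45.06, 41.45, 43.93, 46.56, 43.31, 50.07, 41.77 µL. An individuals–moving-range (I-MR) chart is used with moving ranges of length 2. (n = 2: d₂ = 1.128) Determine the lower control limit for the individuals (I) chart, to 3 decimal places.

X̄ = (44.35 + 44.92 + 45.65 + 37.04 + 45.06 + 41.45 + 43.93 + 46.56 + 43.31 + 50.07 + 41.77) / 11 = 44.0100
Moving ranges: 0.57, 0.73, 8.61, 8.02, 3.61, 2.48, 2.63, 3.25, 6.76, 8.30; M̄R̄ = 44.9600 / 10 = 4.4960
LCL = X̄ − 3·M̄R̄/d₂ = 44.0100 − 3 × 4.4960 / 1.128 = 32.0526

32.053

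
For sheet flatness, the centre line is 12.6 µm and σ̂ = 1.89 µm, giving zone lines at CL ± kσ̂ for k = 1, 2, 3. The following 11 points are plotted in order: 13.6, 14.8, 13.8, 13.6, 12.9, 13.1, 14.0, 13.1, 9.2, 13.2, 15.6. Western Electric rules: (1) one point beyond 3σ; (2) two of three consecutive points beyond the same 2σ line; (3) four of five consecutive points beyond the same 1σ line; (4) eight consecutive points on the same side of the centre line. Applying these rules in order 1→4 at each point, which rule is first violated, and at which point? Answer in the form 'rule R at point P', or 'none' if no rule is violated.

rule 4 at point 8

Zone of each point (C = within 1σ̂, B = 1σ̂–2σ̂, A = 2σ̂–3σ̂, * = beyond 3σ̂; sign = side of CL): 1:+C, 2:+B, 3:+C, 4:+C, 5:+C, 6:+C, 7:+C, 8:+C, 9:-B, 10:+C, 11:+B
Rule 4 (eight consecutive points on the same side of the centre line) is satisfied at point 8.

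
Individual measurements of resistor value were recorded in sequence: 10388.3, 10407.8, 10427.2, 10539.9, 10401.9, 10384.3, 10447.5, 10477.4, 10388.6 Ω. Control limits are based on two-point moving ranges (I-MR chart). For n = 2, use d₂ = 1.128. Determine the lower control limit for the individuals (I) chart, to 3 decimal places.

10266.611

X̄ = (10388.3 + 10407.8 + 10427.2 + 10539.9 + 10401.9 + 10384.3 + 10447.5 + 10477.4 + 10388.6) / 9 = 10429.2111
Moving ranges: 19.5, 19.4, 112.7, 138.0, 17.6, 63.2, 29.9, 88.8; M̄R̄ = 489.1000 / 8 = 61.1375
LCL = X̄ − 3·M̄R̄/d₂ = 10429.2111 − 3 × 61.1375 / 1.128 = 10266.6114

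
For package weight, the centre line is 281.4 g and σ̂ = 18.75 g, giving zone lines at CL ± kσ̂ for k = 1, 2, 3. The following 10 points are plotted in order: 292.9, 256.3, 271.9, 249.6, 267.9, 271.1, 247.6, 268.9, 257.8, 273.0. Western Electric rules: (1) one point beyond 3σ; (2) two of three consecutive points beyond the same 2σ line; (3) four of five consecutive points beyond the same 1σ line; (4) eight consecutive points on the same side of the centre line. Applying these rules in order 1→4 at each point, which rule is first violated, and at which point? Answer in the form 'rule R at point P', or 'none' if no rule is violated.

rule 4 at point 9

Zone of each point (C = within 1σ̂, B = 1σ̂–2σ̂, A = 2σ̂–3σ̂, * = beyond 3σ̂; sign = side of CL): 1:+C, 2:-B, 3:-C, 4:-B, 5:-C, 6:-C, 7:-B, 8:-C, 9:-B, 10:-C
Rule 4 (eight consecutive points on the same side of the centre line) is satisfied at point 9.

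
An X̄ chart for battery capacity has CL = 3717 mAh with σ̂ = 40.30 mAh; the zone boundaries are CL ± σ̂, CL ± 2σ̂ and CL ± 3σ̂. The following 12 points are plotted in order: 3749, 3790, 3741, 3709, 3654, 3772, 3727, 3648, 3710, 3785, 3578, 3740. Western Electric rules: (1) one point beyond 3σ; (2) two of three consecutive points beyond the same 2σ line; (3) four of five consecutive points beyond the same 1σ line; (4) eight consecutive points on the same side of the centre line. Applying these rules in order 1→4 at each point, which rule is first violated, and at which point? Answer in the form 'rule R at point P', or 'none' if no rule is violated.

rule 1 at point 11

Zone of each point (C = within 1σ̂, B = 1σ̂–2σ̂, A = 2σ̂–3σ̂, * = beyond 3σ̂; sign = side of CL): 1:+C, 2:+B, 3:+C, 4:-C, 5:-B, 6:+B, 7:+C, 8:-B, 9:-C, 10:+B, 11:-*, 12:+C
Rule 1 (one point beyond the 3σ limits) is satisfied at point 11.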